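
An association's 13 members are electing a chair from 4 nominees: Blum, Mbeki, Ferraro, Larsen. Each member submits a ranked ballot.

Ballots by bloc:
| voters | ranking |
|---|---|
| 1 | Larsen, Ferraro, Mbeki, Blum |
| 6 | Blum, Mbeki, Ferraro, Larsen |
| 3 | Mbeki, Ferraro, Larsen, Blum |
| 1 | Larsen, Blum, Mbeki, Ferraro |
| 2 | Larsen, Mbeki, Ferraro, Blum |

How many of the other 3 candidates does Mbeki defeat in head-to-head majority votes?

2

Mbeki against each rival (13 voters):
Mbeki vs Blum: Mbeki is ranked higher on 1+3+2 = 6 ballots, Blum on 7. Blum wins 7–6.
Mbeki vs Ferraro: Mbeki is ranked higher on 6+3+1+2 = 12 ballots, Ferraro on 1. Mbeki wins 12–1.
Mbeki vs Larsen: Mbeki, 9–4.
Mbeki beats Ferraro, Larsen; loses to Blum — 2 pairwise wins.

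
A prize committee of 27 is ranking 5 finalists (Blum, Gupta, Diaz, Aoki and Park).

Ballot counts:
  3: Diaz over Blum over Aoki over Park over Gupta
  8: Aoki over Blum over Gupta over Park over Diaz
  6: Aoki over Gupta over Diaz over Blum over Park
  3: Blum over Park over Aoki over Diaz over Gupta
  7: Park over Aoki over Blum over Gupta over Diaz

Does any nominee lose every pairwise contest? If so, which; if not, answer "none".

Head-to-head results (27 jurors):
Blum–Gupta: Blum 21–6.
Blum vs Diaz: Blum is ranked higher on 8+3+7 = 18 ballots, Diaz on 9. Blum wins 18–9.
Blum–Aoki: Aoki 21–6.
Blum vs Park: Blum, 20–7.
Gupta vs Diaz: Gupta preferred on 8+6+7 = 21 ballots; Gupta wins 21–6.
Gupta vs Aoki: Aoki wins 27–0.
Gupta–Park: Gupta 14–13.
Diaz vs Aoki: 3 to 24, Aoki.
Diaz–Park: Park 18–9.
Aoki vs Park: 3+8+6 = 17 for Aoki, 10 for Park — Aoki by 17–10.
Only Diaz has no wins; Diaz is the Condorcet loser.

Diaz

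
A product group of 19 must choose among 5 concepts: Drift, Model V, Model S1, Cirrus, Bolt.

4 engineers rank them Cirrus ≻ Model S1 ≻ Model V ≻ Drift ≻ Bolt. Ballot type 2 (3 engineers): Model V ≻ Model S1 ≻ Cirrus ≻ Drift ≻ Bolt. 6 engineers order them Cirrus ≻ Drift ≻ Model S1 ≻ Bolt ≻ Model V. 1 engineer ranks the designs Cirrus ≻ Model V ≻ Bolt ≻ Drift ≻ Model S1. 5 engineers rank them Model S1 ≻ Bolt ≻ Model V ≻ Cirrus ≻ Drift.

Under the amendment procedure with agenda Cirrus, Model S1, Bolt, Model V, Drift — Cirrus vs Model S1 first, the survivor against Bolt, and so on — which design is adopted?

Cirrus

Round 1: Cirrus vs Model S1 — 11–8, Cirrus advances.
Round 2: Cirrus vs Bolt — 14–5, Cirrus advances.
Round 3: Cirrus vs Model V — 11–8, Cirrus advances.
Round 4: Cirrus vs Drift — 19–0, Cirrus advances.
Cirrus survives the agenda.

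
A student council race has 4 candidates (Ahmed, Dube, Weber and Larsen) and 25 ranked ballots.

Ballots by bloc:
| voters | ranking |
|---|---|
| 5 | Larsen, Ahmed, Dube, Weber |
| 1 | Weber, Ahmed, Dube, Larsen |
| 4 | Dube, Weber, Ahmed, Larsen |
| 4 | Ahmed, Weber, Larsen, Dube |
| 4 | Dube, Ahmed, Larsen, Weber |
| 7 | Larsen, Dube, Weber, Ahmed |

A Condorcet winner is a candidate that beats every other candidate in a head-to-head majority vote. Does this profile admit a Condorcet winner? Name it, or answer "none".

none

Head-to-head results (25 voters):
Ahmed vs Dube: Dube wins 15–10.
Ahmed–Weber: Ahmed 13–12.
Ahmed–Larsen: Ahmed 13–12.
Dube vs Weber: Dube wins 20–5.
Dube vs Larsen: Larsen, 16–9.
Weber–Larsen: Larsen 16–9.
Each candidate drops at least one matchup (Ahmed loses to Dube; Dube loses to Larsen; Weber loses to Ahmed; Larsen loses to Ahmed); the cycle Ahmed beats Larsen beats Dube beats Ahmed rules out a Condorcet winner.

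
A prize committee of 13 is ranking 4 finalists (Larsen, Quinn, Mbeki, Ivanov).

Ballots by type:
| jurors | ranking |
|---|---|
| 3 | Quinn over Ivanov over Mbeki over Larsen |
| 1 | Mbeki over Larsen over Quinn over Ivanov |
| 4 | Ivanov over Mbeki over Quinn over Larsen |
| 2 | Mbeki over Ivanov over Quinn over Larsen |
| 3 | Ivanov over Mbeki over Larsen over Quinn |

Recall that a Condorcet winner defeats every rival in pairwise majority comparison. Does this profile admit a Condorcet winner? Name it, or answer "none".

Ivanov

Pairwise majorities:
Larsen–Quinn: Quinn 9–4.
Larsen vs Mbeki: Mbeki, 13–0.
Larsen–Ivanov: Ivanov 12–1.
Quinn–Mbeki: Mbeki 10–3.
Quinn vs Ivanov: Ivanov wins 9–4.
Mbeki vs Ivanov: Ivanov, 10–3.
Ivanov defeats every rival head-to-head and is the Condorcet winner.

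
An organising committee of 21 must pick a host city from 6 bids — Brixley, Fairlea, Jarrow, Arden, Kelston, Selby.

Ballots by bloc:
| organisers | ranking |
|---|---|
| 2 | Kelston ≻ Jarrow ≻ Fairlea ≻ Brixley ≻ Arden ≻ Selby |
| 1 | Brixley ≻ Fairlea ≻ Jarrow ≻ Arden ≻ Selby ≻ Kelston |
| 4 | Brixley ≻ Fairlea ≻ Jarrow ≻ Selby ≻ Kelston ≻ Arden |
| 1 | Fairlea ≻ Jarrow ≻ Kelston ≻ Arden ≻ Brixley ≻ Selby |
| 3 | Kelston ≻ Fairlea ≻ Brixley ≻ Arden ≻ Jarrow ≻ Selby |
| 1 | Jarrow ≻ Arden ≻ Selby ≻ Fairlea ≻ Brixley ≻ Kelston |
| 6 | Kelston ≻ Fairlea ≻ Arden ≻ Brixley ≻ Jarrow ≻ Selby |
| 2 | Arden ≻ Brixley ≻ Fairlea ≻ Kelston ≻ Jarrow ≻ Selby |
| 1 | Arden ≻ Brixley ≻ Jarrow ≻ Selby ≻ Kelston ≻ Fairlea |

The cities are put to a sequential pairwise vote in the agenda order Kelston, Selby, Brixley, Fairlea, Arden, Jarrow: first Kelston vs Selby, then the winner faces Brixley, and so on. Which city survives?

Kelston

Round 1: Kelston vs Selby — 14–7, Kelston advances.
Round 2: Kelston vs Brixley — 12–9, Kelston advances.
Round 3: Kelston vs Fairlea — 12–9, Kelston advances.
Round 4: Kelston vs Arden — 16–5, Kelston advances.
Round 5: Kelston vs Jarrow — 13–8, Kelston advances.
Kelston survives the agenda.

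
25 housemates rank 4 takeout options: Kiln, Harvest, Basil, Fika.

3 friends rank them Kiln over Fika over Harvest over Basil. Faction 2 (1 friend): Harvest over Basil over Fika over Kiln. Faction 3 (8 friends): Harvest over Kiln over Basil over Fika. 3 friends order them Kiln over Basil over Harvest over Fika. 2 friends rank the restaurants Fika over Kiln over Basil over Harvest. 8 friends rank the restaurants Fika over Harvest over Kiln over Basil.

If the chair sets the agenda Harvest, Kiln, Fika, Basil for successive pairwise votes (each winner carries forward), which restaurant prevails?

Round 1: Harvest vs Kiln — 17–8, Harvest advances.
Round 2: Harvest vs Fika — 12–13, Fika advances.
Round 3: Fika vs Basil — 13–12, Fika advances.
The agenda winner is Fika.

Fika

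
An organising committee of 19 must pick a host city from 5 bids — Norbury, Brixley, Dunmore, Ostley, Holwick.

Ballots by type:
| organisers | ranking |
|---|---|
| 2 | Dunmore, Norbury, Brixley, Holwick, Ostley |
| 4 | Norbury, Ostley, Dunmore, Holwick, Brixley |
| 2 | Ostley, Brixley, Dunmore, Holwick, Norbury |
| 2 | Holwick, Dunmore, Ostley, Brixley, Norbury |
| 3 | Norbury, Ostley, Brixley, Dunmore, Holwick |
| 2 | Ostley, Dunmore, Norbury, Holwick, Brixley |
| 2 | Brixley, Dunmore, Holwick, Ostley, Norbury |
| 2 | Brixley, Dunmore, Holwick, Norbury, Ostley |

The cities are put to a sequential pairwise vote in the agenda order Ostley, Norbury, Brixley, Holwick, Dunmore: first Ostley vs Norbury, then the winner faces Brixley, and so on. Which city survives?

Round 1: Ostley vs Norbury — 8–11, Norbury advances.
Round 2: Norbury vs Brixley — 11–8, Norbury advances.
Round 3: Norbury vs Holwick — 11–8, Norbury advances.
Round 4: Norbury vs Dunmore — 7–12, Dunmore advances.
Dunmore survives the agenda.

Dunmore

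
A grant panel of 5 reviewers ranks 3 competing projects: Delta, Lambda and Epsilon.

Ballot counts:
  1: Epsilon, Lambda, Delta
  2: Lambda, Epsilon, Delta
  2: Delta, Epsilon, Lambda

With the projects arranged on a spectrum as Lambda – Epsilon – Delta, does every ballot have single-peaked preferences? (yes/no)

Axis positions: Lambda=1, Epsilon=2, Delta=3.
Cluster 1 (peak Epsilon at position 2): ranking walks positions 2-1-3, expanding outward from the peak — single-peaked.
Cluster 2 (peak Lambda at position 1): ranking walks positions 1-2-3, expanding outward from the peak — single-peaked.
Cluster 3 (peak Delta at position 3): ranking walks positions 3-2-1, expanding outward from the peak — single-peaked.
Every ranking is single-peaked on this axis.

yes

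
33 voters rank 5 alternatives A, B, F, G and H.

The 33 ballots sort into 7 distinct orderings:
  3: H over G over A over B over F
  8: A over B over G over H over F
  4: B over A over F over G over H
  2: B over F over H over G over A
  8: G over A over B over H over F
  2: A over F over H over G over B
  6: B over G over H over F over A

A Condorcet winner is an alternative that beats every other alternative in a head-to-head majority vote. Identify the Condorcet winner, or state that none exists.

none

Head-to-head results (33 voters):
A vs B: A wins 21–12.
A vs F: 25 to 8, A.
A vs G: G wins 19–14.
A vs H: A, 22–11.
B vs F: 3+8+4+2+8+6 = 31 for B, 2 for F — B by 31–2.
B vs G: B is ranked higher on 8+4+2+6 = 20 ballots, G on 13. B wins 20–13.
B vs H: 28 to 5, B.
F–G: G 25–8.
F vs H: 8 to 25, H.
G–H: G 26–7.
No alternative is unbeaten: A loses to G; B loses to A; F loses to A; G loses to B; H loses to A. In particular A beats B beats G beats A is a majority cycle — no Condorcet winner exists.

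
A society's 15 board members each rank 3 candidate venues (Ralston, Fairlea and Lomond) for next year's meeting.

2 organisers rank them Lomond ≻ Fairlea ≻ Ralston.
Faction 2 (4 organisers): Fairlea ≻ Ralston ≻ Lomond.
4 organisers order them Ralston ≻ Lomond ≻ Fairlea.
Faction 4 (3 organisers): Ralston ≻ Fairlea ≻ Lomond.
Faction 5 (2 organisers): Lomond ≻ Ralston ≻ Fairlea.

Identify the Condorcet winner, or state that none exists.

Check each pair by majority over 15 ballots:
Ralston–Fairlea: Ralston 9–6.
Ralston vs Lomond: Ralston, 11–4.
Fairlea–Lomond: Lomond 8–7.
Ralston wins every pairwise contest, so Ralston is the Condorcet winner.

Ralston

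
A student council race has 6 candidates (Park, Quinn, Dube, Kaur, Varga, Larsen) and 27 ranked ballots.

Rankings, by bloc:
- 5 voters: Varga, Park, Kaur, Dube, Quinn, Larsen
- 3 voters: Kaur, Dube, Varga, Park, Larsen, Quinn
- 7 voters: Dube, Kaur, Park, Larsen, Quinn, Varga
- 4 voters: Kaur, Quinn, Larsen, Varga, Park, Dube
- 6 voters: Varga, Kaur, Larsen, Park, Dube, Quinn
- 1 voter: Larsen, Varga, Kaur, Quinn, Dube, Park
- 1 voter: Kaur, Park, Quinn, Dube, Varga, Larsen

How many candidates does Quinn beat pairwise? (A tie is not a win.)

Quinn against each rival (27 voters):
Quinn vs Park: Park, 22–5.
Quinn vs Dube: Dube wins 21–6.
Quinn vs Kaur: 0 for Quinn, 27 for Kaur — Kaur by 27–0.
Quinn vs Varga: Quinn preferred on 7+4+1 = 12 ballots; Varga wins 15–12.
Quinn vs Larsen: Quinn preferred on 5+4+1 = 10 ballots; Larsen wins 17–10.
Quinn beats no one; loses to Park, Dube, Kaur, Varga, Larsen — 0 pairwise wins.

0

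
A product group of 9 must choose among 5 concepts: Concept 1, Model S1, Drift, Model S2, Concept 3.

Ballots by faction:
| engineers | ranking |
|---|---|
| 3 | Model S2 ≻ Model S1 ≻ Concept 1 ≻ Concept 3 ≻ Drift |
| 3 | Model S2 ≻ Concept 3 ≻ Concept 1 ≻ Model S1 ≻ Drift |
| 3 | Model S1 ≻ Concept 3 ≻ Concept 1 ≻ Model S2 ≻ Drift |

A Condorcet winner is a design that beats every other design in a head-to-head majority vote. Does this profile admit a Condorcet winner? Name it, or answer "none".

Pairwise majorities:
Concept 1 vs Model S1: 3 for Concept 1, 6 for Model S1 — Model S1 by 6–3.
Concept 1 vs Drift: 9 to 0, Concept 1.
Concept 1 vs Model S2: Concept 1 is ranked higher on 3 ballots, Model S2 on 6. Model S2 wins 6–3.
Concept 1 vs Concept 3: Concept 1 is ranked higher on 3 ballots, Concept 3 on 6. Concept 3 wins 6–3.
Model S1 vs Drift: Model S1 preferred on 3+3+3 = 9 ballots; Model S1 wins 9–0.
Model S1 vs Model S2: Model S1 preferred on 3 ballots; Model S2 wins 6–3.
Model S1 vs Concept 3: 6 to 3, Model S1.
Drift vs Model S2: 0 for Drift, 9 for Model S2 — Model S2 by 9–0.
Drift vs Concept 3: Drift is ranked higher on 0 ballots, Concept 3 on 9. Concept 3 wins 9–0.
Model S2 vs Concept 3: Model S2 preferred on 3+3 = 6 ballots; Model S2 wins 6–3.
Model S2 beats each of Concept 1, Model S1, Drift, Concept 3 — Model S2 is the Condorcet winner.

Model S2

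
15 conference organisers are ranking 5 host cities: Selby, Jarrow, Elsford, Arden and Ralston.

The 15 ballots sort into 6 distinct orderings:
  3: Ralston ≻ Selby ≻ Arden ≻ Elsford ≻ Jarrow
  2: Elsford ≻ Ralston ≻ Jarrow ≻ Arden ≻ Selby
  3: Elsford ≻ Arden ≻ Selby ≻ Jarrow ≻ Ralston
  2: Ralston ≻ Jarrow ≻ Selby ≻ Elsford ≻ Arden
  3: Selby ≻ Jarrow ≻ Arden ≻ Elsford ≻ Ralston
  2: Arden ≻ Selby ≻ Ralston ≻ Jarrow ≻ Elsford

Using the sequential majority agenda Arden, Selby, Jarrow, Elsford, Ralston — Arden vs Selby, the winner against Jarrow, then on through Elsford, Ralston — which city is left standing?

Round 1: Arden vs Selby — 7–8, Selby advances.
Round 2: Selby vs Jarrow — 11–4, Selby advances.
Round 3: Selby vs Elsford — 10–5, Selby advances.
Round 4: Selby vs Ralston — 8–7, Selby advances.
The agenda winner is Selby.

Selby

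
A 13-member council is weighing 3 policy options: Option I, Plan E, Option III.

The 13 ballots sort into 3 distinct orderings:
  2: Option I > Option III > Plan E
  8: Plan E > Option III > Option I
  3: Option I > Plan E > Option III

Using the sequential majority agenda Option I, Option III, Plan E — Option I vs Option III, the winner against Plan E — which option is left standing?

Round 1: Option I vs Option III — 5–8, Option III advances.
Round 2: Option III vs Plan E — 2–11, Plan E advances.
Plan E survives the agenda.

Plan E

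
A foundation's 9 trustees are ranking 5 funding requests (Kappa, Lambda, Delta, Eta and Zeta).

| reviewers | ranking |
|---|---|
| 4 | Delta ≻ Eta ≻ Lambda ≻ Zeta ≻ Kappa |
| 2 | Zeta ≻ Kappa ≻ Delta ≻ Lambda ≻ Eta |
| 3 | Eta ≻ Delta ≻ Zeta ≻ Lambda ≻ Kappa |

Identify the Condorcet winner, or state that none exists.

Check each pair by majority over 9 ballots:
Kappa–Lambda: Lambda 7–2.
Kappa vs Delta: Delta, 7–2.
Kappa–Eta: Eta 7–2.
Kappa–Zeta: Zeta 9–0.
Lambda–Delta: Delta 9–0.
Lambda vs Eta: Eta, 7–2.
Lambda vs Zeta: Zeta, 5–4.
Delta–Eta: Delta 6–3.
Delta–Zeta: Delta 7–2.
Eta–Zeta: Eta 7–2.
Delta wins every pairwise contest, so Delta is the Condorcet winner.

Delta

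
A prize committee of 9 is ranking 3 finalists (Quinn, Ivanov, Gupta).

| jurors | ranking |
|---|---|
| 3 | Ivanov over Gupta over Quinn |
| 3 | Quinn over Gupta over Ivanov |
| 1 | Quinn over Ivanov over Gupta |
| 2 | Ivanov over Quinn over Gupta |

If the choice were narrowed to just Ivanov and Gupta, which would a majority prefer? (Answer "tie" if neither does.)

Ballots ranking Ivanov above Gupta: 3 + 1 + 2 = 6.
Ballots ranking Gupta above Ivanov: 9 − 6 = 3.
Ivanov wins the head-to-head 6–3.

Ivanov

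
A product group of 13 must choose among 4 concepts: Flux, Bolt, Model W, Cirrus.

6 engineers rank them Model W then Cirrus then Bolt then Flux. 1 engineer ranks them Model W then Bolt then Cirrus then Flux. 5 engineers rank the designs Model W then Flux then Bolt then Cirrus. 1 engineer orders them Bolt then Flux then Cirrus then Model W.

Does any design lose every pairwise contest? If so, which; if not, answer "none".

Flux

Pairwise majorities:
Flux vs Bolt: 5 for Flux, 8 for Bolt — Bolt by 8–5.
Flux–Model W: Model W 12–1.
Flux–Cirrus: Cirrus 7–6.
Bolt vs Model W: Bolt is ranked higher on 1 ballot, Model W on 12. Model W wins 12–1.
Bolt vs Cirrus: Bolt wins 7–6.
Model W vs Cirrus: 6+1+5 = 12 for Model W, 1 for Cirrus — Model W by 12–1.
Flux is beaten in every head-to-head and is the Condorcet loser.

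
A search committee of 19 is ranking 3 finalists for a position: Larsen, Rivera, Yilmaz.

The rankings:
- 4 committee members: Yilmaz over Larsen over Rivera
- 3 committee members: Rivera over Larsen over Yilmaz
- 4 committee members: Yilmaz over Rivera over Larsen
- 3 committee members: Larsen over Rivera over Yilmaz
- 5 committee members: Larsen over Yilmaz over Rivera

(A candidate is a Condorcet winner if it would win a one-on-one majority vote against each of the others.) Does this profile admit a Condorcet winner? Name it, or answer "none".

Check each pair by majority over 19 ballots:
Larsen vs Rivera: Larsen, 12–7.
Larsen vs Yilmaz: Larsen, 11–8.
Rivera vs Yilmaz: Yilmaz, 13–6.
Larsen beats each of Rivera, Yilmaz — Larsen is the Condorcet winner.

Larsen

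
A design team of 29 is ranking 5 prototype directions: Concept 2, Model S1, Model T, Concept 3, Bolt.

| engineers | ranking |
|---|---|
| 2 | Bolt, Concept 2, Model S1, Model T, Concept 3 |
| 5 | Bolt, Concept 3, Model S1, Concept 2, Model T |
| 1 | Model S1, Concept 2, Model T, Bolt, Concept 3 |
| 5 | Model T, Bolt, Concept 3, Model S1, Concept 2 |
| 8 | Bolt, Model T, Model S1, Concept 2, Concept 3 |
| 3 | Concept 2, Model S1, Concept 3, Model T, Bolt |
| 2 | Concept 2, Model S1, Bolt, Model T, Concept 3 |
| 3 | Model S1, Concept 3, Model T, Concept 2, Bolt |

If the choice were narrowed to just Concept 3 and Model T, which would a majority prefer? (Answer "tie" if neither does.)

Model T

Ballots ranking Concept 3 above Model T: 5 + 3 + 3 = 11.
Ballots ranking Model T above Concept 3: 29 − 11 = 18.
Model T wins the head-to-head 18–11.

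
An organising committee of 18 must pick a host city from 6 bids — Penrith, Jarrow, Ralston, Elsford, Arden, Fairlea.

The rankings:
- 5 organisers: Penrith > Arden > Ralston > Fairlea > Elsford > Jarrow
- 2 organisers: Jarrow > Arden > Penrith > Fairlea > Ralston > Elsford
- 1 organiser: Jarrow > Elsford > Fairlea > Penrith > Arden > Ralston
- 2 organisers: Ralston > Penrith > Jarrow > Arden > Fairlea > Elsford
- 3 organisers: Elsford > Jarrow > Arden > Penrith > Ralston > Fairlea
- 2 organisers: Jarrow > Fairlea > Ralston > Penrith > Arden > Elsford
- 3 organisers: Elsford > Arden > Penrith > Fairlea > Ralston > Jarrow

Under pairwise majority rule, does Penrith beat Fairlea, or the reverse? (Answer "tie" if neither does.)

Ballots ranking Penrith above Fairlea: 5 + 2 + 2 + 3 + 3 = 15.
Ballots ranking Fairlea above Penrith: 18 − 15 = 3.
Penrith wins the head-to-head 15–3.

Penrith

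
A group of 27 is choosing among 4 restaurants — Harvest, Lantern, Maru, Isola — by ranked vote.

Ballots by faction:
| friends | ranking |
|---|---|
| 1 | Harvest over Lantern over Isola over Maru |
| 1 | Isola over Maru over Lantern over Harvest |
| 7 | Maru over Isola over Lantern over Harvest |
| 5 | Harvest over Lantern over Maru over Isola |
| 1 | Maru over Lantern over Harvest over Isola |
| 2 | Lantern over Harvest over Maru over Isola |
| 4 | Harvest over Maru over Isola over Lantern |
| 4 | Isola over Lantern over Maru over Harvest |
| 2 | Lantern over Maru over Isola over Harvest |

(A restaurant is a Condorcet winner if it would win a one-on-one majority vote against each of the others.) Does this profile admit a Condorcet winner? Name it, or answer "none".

Pairwise majorities:
Harvest vs Lantern: Harvest preferred on 1+5+4 = 10 ballots; Lantern wins 17–10.
Harvest vs Maru: Harvest preferred on 1+5+2+4 = 12 ballots; Maru wins 15–12.
Harvest vs Isola: 1+5+1+2+4 = 13 for Harvest, 14 for Isola — Isola by 14–13.
Lantern vs Maru: 14 to 13, Lantern.
Lantern vs Isola: 11 to 16, Isola.
Maru vs Isola: 7+5+1+2+4+2 = 21 for Maru, 6 for Isola — Maru by 21–6.
Every restaurant loses at least once (Harvest loses to Lantern; Lantern loses to Isola; Maru loses to Lantern; Isola loses to Maru). The majority relation contains the cycle Lantern beats Maru beats Isola beats Lantern, so there is no Condorcet winner.

none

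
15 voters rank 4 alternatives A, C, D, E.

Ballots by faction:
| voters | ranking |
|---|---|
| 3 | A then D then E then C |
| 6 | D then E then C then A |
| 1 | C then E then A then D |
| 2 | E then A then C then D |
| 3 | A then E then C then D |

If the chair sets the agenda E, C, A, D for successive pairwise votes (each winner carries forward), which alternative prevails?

D

Round 1: E vs C — 14–1, E advances.
Round 2: E vs A — 9–6, E advances.
Round 3: E vs D — 6–9, D advances.
The agenda winner is D.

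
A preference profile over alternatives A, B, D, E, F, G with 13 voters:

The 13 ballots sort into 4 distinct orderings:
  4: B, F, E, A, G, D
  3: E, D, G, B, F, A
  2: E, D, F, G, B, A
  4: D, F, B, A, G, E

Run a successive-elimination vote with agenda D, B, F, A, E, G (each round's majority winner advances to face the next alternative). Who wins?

E

Round 1: D vs B — 9–4, D advances.
Round 2: D vs F — 9–4, D advances.
Round 3: D vs A — 9–4, D advances.
Round 4: D vs E — 4–9, E advances.
Round 5: E vs G — 9–4, E advances.
E survives the agenda.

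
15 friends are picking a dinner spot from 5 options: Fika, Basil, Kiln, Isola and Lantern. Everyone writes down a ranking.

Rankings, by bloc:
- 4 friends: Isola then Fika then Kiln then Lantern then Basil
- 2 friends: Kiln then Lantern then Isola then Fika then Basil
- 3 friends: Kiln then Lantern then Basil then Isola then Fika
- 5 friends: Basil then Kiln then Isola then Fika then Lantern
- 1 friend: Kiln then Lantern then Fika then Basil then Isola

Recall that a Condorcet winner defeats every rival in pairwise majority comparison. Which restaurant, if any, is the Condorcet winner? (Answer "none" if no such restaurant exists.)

Kiln

Pairwise majorities:
Fika vs Basil: Fika is ranked higher on 4+2+1 = 7 ballots, Basil on 8. Basil wins 8–7.
Fika vs Kiln: Fika preferred on 4 ballots; Kiln wins 11–4.
Fika vs Isola: Isola, 14–1.
Fika vs Lantern: Fika, 9–6.
Basil vs Kiln: 5 for Basil, 10 for Kiln — Kiln by 10–5.
Basil vs Isola: Basil is ranked higher on 3+5+1 = 9 ballots, Isola on 6. Basil wins 9–6.
Basil vs Lantern: 5 for Basil, 10 for Lantern — Lantern by 10–5.
Kiln vs Isola: Kiln wins 11–4.
Kiln vs Lantern: Kiln wins 15–0.
Isola vs Lantern: Isola preferred on 4+5 = 9 ballots; Isola wins 9–6.
Kiln defeats every rival head-to-head and is the Condorcet winner.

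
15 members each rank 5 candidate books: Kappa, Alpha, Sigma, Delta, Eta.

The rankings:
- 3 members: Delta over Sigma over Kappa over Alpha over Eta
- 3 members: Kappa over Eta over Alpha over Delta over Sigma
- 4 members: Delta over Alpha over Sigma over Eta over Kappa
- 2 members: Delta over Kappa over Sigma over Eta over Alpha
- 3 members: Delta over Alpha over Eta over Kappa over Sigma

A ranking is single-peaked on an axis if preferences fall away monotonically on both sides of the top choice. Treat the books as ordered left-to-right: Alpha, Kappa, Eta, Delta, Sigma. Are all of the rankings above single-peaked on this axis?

no

Axis positions: Alpha=1, Kappa=2, Eta=3, Delta=4, Sigma=5.
Faction 1: ranking walks positions 4-5-2-1-3; Kappa is ranked above Eta even though Eta lies between Kappa and the peak Delta on the axis — preferences dip and rise again. Not single-peaked.
Faction 2 (peak Kappa at position 2): ranking walks positions 2-3-1-4-5, expanding outward from the peak — single-peaked.
Faction 3: ranking walks positions 4-1-5-3-2; Alpha is ranked above Eta even though Eta lies between Alpha and the peak Delta on the axis — preferences dip and rise again. Not single-peaked.
Faction 4: ranking walks positions 4-2-5-3-1; Kappa is ranked above Eta even though Eta lies between Kappa and the peak Delta on the axis — preferences dip and rise again. Not single-peaked.
Faction 5: ranking walks positions 4-1-3-2-5; Alpha is ranked above Eta even though Eta lies between Alpha and the peak Delta on the axis — preferences dip and rise again. Not single-peaked.
Faction 1 violates single-peakedness, so the profile is not single-peaked on this axis.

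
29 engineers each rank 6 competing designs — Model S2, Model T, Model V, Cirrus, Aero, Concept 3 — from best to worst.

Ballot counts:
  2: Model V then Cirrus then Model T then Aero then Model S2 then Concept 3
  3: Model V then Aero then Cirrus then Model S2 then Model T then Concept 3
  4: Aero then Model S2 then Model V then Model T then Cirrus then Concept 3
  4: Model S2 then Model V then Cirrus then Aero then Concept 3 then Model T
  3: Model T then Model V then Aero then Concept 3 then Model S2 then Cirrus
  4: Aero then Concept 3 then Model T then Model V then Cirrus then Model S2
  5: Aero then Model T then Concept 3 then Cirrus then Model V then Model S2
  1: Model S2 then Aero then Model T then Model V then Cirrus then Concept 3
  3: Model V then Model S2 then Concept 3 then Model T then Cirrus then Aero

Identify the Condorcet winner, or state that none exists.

Model V

Check each pair by majority over 29 ballots:
Model S2 vs Model T: Model S2, 15–14.
Model S2–Model V: Model V 20–9.
Model S2–Cirrus: Model S2 15–14.
Model S2 vs Aero: Aero wins 21–8.
Model S2–Concept 3: Model S2 17–12.
Model T vs Model V: Model V wins 16–13.
Model T vs Cirrus: Model T, 20–9.
Model T–Aero: Aero 21–8.
Model T–Concept 3: Model T 18–11.
Model V vs Cirrus: Model V, 24–5.
Model V vs Aero: Model V wins 15–14.
Model V–Concept 3: Model V 20–9.
Cirrus–Aero: Aero 20–9.
Cirrus vs Concept 3: Concept 3, 15–14.
Aero vs Concept 3: Aero wins 26–3.
Model V wins every pairwise contest, so Model V is the Condorcet winner.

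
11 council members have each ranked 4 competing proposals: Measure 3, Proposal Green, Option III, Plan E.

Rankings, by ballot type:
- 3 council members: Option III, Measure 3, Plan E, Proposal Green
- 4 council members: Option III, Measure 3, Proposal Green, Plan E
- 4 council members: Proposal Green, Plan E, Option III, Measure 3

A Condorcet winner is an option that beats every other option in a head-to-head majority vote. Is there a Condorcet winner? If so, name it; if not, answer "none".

Pairwise majorities:
Measure 3–Proposal Green: Measure 3 7–4.
Measure 3 vs Option III: Option III wins 11–0.
Measure 3–Plan E: Measure 3 7–4.
Proposal Green–Option III: Option III 7–4.
Proposal Green vs Plan E: Proposal Green, 8–3.
Option III vs Plan E: Option III wins 7–4.
Option III defeats every rival head-to-head and is the Condorcet winner.

Option III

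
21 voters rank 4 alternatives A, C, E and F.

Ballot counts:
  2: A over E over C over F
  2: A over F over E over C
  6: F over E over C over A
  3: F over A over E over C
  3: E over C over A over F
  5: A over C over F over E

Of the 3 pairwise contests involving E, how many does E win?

E against each rival (21 voters):
E vs A: E preferred on 6+3 = 9 ballots; A wins 12–9.
E vs C: E, 16–5.
E vs F: E is ranked higher on 2+3 = 5 ballots, F on 16. F wins 16–5.
E beats C; loses to A, F — 1 pairwise win.

1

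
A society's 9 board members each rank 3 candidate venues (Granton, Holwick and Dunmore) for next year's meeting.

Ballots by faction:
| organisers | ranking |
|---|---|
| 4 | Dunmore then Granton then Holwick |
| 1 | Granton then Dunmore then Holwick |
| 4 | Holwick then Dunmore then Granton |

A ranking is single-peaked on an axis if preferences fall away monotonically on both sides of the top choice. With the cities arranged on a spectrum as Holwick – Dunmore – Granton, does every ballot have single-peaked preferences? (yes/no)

yes

Axis positions: Holwick=1, Dunmore=2, Granton=3.
Faction 1 (peak Dunmore at position 2): ranking walks positions 2-3-1, expanding outward from the peak — single-peaked.
Faction 2 (peak Granton at position 3): ranking walks positions 3-2-1, expanding outward from the peak — single-peaked.
Faction 3 (peak Holwick at position 1): ranking walks positions 1-2-3, expanding outward from the peak — single-peaked.
Every ranking is single-peaked on this axis.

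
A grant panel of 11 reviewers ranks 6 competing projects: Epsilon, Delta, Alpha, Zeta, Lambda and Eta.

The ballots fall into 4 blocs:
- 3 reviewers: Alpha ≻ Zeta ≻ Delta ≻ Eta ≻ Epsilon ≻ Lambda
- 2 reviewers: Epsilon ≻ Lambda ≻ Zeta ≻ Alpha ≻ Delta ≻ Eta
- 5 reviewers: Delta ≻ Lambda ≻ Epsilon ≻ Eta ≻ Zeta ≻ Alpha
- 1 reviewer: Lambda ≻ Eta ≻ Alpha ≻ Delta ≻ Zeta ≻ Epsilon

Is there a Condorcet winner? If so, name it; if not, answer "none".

none

Pairwise majorities:
Epsilon vs Delta: Epsilon is ranked higher on 2 ballots, Delta on 9. Delta wins 9–2.
Epsilon vs Alpha: 7 to 4, Epsilon.
Epsilon vs Zeta: Epsilon wins 7–4.
Epsilon vs Lambda: Epsilon is ranked higher on 3+2 = 5 ballots, Lambda on 6. Lambda wins 6–5.
Epsilon vs Eta: Epsilon wins 7–4.
Delta vs Alpha: Alpha, 6–5.
Delta–Zeta: Delta 6–5.
Delta vs Lambda: Delta wins 8–3.
Delta–Eta: Delta 10–1.
Alpha vs Zeta: 3+1 = 4 for Alpha, 7 for Zeta — Zeta by 7–4.
Alpha vs Lambda: 3 for Alpha, 8 for Lambda — Lambda by 8–3.
Alpha vs Eta: 5 to 6, Eta.
Zeta vs Lambda: Lambda, 8–3.
Zeta vs Eta: Zeta preferred on 3+2 = 5 ballots; Eta wins 6–5.
Lambda vs Eta: Lambda preferred on 2+5+1 = 8 ballots; Lambda wins 8–3.
No project is unbeaten: Epsilon loses to Delta; Delta loses to Alpha; Alpha loses to Epsilon; Zeta loses to Epsilon; Lambda loses to Delta; Eta loses to Epsilon. In particular Epsilon → Alpha → Delta → Epsilon is a majority cycle — no Condorcet winner exists.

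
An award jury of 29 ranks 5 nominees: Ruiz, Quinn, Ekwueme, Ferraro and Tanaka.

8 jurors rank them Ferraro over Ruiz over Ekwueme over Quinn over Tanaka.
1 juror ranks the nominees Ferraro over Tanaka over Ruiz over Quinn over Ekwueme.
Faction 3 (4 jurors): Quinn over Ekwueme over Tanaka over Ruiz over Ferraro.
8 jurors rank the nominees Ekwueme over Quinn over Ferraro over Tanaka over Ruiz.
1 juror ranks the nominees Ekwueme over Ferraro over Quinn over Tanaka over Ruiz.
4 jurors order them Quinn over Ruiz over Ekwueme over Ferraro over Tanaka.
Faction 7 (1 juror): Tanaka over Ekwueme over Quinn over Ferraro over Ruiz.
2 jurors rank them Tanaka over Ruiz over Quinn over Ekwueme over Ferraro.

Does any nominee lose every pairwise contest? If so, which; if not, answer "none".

Head-to-head results (29 jurors):
Ruiz vs Quinn: Quinn wins 18–11.
Ruiz vs Ekwueme: Ruiz wins 15–14.
Ruiz vs Ferraro: Ruiz is ranked higher on 4+4+2 = 10 ballots, Ferraro on 19. Ferraro wins 19–10.
Ruiz vs Tanaka: 8+4 = 12 for Ruiz, 17 for Tanaka — Tanaka by 17–12.
Quinn vs Ekwueme: 1+4+4+2 = 11 for Quinn, 18 for Ekwueme — Ekwueme by 18–11.
Quinn vs Ferraro: Quinn preferred on 4+8+4+1+2 = 19 ballots; Quinn wins 19–10.
Quinn vs Tanaka: Quinn preferred on 8+4+8+1+4 = 25 ballots; Quinn wins 25–4.
Ekwueme vs Ferraro: 20 to 9, Ekwueme.
Ekwueme–Tanaka: Ekwueme 25–4.
Ferraro vs Tanaka: 8+1+8+1+4 = 22 for Ferraro, 7 for Tanaka — Ferraro by 22–7.
Each nominee has at least one pairwise win (Ruiz beats Ekwueme; Quinn beats Ruiz; Ekwueme beats Quinn; Ferraro beats Ruiz; Tanaka beats Ruiz) — no Condorcet loser.

none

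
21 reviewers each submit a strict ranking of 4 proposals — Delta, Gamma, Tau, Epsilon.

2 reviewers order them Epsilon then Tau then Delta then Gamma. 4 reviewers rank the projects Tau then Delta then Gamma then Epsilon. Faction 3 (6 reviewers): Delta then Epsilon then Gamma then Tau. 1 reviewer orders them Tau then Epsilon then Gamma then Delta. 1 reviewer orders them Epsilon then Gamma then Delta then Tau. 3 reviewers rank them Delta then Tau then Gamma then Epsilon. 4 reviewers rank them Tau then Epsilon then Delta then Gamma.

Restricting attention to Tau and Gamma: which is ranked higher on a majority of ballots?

Ballots ranking Tau above Gamma: 2 + 4 + 1 + 3 + 4 = 14.
Ballots ranking Gamma above Tau: 21 − 14 = 7.
Tau wins the head-to-head 14–7.

Tau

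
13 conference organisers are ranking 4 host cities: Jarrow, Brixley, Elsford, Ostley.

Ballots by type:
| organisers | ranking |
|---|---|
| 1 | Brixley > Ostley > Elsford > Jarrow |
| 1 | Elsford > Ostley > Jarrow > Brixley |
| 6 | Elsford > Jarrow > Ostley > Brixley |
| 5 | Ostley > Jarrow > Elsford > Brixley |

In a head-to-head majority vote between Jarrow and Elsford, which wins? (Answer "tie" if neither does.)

Elsford

Ballots ranking Jarrow above Elsford: 5.
Ballots ranking Elsford above Jarrow: 13 − 5 = 8.
Elsford wins the head-to-head 8–5.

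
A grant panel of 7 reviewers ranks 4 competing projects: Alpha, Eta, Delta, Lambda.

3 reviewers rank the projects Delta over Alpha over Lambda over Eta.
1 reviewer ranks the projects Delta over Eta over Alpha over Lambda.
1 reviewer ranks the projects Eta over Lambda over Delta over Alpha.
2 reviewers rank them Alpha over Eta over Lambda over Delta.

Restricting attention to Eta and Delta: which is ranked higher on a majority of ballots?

Delta

Ballots ranking Eta above Delta: 1 + 2 = 3.
Ballots ranking Delta above Eta: 7 − 3 = 4.
Delta wins the head-to-head 4–3.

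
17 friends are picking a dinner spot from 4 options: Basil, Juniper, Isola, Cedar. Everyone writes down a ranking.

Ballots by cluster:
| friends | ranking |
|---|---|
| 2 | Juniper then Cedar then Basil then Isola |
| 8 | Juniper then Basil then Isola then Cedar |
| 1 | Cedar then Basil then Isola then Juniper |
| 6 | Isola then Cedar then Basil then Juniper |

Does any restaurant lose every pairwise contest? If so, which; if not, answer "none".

none

Head-to-head results (17 friends):
Basil vs Juniper: Juniper wins 10–7.
Basil vs Isola: Basil wins 11–6.
Basil vs Cedar: 8 for Basil, 9 for Cedar — Cedar by 9–8.
Juniper vs Isola: 10 to 7, Juniper.
Juniper vs Cedar: Juniper is ranked higher on 2+8 = 10 ballots, Cedar on 7. Juniper wins 10–7.
Isola vs Cedar: 14 to 3, Isola.
Every restaurant wins at least one matchup (Basil beats Isola; Juniper beats Basil; Isola beats Cedar; Cedar beats Basil), so there is no Condorcet loser.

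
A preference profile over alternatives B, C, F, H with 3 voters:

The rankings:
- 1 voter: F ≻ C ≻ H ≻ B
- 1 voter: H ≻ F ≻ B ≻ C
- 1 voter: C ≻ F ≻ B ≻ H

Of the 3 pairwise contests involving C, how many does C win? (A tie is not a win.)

C against each rival (3 voters):
C vs B: 2 to 1, C.
C vs F: F, 2–1.
C vs H: C is ranked higher on 1+1 = 2 ballots, H on 1. C wins 2–1.
C beats B, H; loses to F — 2 pairwise wins.

2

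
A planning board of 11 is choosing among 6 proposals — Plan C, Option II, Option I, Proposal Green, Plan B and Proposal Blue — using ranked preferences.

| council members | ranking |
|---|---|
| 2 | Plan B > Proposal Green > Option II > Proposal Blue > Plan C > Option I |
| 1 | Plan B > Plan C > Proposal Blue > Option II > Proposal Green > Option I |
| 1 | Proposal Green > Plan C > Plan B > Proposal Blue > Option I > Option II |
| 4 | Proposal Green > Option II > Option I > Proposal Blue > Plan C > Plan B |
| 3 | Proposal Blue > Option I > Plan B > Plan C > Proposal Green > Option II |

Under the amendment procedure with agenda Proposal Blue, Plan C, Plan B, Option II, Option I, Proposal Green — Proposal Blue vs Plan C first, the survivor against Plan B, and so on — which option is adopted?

Proposal Green

Round 1: Proposal Blue vs Plan C — 9–2, Proposal Blue advances.
Round 2: Proposal Blue vs Plan B — 7–4, Proposal Blue advances.
Round 3: Proposal Blue vs Option II — 5–6, Option II advances.
Round 4: Option II vs Option I — 7–4, Option II advances.
Round 5: Option II vs Proposal Green — 1–10, Proposal Green advances.
The agenda winner is Proposal Green.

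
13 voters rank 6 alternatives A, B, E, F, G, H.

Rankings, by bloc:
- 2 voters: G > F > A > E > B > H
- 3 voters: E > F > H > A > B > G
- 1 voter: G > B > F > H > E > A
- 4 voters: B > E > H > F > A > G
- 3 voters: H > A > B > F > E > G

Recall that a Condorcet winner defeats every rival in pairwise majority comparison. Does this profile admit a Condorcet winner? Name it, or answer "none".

Check each pair by majority over 13 ballots:
A vs B: A preferred on 2+3+3 = 8 ballots; A wins 8–5.
A vs E: A preferred on 2+3 = 5 ballots; E wins 8–5.
A vs F: A preferred on 3 ballots; F wins 10–3.
A–G: A 10–3.
A vs H: H, 11–2.
B vs E: B is ranked higher on 1+4+3 = 8 ballots, E on 5. B wins 8–5.
B vs F: 8 to 5, B.
B vs G: B, 10–3.
B–H: B 7–6.
E vs F: E is ranked higher on 3+4 = 7 ballots, F on 6. E wins 7–6.
E vs G: E preferred on 3+4+3 = 10 ballots; E wins 10–3.
E vs H: E preferred on 2+3+4 = 9 ballots; E wins 9–4.
F–G: F 10–3.
F vs H: H, 7–6.
G vs H: 2+1 = 3 for G, 10 for H — H by 10–3.
Each alternative drops at least one matchup (A loses to E; B loses to A; E loses to B; F loses to B; G loses to A; H loses to B); the cycle A beats B beats E beats A rules out a Condorcet winner.

none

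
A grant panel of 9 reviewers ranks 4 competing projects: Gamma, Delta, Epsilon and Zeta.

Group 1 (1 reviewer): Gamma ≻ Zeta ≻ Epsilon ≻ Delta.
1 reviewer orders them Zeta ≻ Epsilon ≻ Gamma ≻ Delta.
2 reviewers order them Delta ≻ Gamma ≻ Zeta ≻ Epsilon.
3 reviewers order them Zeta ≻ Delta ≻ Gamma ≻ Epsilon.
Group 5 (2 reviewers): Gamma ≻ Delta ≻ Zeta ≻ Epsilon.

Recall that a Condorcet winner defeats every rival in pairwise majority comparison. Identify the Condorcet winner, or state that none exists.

Head-to-head results (9 reviewers):
Gamma vs Delta: Gamma preferred on 1+1+2 = 4 ballots; Delta wins 5–4.
Gamma vs Epsilon: 1+2+3+2 = 8 for Gamma, 1 for Epsilon — Gamma by 8–1.
Gamma vs Zeta: 1+2+2 = 5 for Gamma, 4 for Zeta — Gamma by 5–4.
Delta vs Epsilon: Delta preferred on 2+3+2 = 7 ballots; Delta wins 7–2.
Delta vs Zeta: Delta is ranked higher on 2+2 = 4 ballots, Zeta on 5. Zeta wins 5–4.
Epsilon vs Zeta: Epsilon is ranked higher on 0 ballots, Zeta on 9. Zeta wins 9–0.
No project is unbeaten: Gamma loses to Delta; Delta loses to Zeta; Epsilon loses to Gamma; Zeta loses to Gamma. In particular Gamma > Zeta > Delta > Gamma is a majority cycle — no Condorcet winner exists.

none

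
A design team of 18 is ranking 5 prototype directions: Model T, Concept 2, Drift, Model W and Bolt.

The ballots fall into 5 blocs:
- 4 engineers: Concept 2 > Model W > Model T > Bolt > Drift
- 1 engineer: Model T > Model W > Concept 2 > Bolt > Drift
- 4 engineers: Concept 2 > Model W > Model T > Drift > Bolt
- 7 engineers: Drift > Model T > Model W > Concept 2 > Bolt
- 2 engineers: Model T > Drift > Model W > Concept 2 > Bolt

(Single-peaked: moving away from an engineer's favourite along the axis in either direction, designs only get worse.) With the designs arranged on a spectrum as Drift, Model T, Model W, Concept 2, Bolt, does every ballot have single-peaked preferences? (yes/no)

Axis positions: Drift=1, Model T=2, Model W=3, Concept 2=4, Bolt=5.
Bloc 1 (peak Concept 2 at position 4): ranking walks positions 4-3-2-5-1, expanding outward from the peak — single-peaked.
Bloc 2 (peak Model T at position 2): ranking walks positions 2-3-4-5-1, expanding outward from the peak — single-peaked.
Bloc 3 (peak Concept 2 at position 4): ranking walks positions 4-3-2-1-5, expanding outward from the peak — single-peaked.
Bloc 4 (peak Drift at position 1): ranking walks positions 1-2-3-4-5, expanding outward from the peak — single-peaked.
Bloc 5 (peak Model T at position 2): ranking walks positions 2-1-3-4-5, expanding outward from the peak — single-peaked.
Every ranking is single-peaked on this axis.

yes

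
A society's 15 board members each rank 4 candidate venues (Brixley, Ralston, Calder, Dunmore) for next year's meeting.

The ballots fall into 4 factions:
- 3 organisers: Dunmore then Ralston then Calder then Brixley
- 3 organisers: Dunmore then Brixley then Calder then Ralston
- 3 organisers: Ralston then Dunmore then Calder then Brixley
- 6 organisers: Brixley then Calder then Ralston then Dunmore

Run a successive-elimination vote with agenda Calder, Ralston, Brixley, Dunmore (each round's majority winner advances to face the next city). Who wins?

Round 1: Calder vs Ralston — 9–6, Calder advances.
Round 2: Calder vs Brixley — 6–9, Brixley advances.
Round 3: Brixley vs Dunmore — 6–9, Dunmore advances.
Dunmore survives the agenda.

Dunmore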